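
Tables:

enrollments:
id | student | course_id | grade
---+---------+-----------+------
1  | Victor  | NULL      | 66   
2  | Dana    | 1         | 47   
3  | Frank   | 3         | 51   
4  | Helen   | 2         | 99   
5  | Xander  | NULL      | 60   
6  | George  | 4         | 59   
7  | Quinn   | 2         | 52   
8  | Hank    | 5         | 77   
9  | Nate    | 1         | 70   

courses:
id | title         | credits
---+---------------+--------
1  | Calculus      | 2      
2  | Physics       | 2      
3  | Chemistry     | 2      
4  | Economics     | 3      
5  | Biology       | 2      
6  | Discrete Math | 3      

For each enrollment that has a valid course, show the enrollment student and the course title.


INNER JOIN keeps only enrollments rows whose course_id matches an id in courses. Walk through each enrollment:
  - enrollment 1 (Victor): course_id=NULL, no match -> dropped
  - enrollment 2 (Dana): course_id=1 -> matches Calculus
  - enrollment 3 (Frank): course_id=3 -> matches Chemistry
  - enrollment 4 (Helen): course_id=2 -> matches Physics
  - enrollment 5 (Xander): course_id=NULL, no match -> dropped
  - enrollment 6 (George): course_id=4 -> matches Economics
  - enrollment 7 (Quinn): course_id=2 -> matches Physics
  - enrollment 8 (Hank): course_id=5 -> matches Biology
  - enrollment 9 (Nate): course_id=1 -> matches Calculus
So 2 of 9 rows are dropped.

SQL:
SELECT a.student, b.title AS course
FROM enrollments a
INNER JOIN courses b ON a.course_id = b.id

Result:
student | course   
--------+----------
Dana    | Calculus 
Frank   | Chemistry
Helen   | Physics  
George  | Economics
Quinn   | Physics  
Hank    | Biology  
Nate    | Calculus 


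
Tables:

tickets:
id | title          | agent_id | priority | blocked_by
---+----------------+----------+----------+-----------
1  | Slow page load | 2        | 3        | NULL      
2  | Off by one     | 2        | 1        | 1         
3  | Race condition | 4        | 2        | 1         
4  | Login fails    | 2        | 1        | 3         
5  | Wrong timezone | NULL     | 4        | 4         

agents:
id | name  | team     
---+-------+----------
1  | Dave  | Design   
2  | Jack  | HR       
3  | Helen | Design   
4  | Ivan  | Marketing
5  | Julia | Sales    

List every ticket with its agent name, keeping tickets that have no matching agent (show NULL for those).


LEFT JOIN keeps every row from tickets (the left table); where agent_id has no match in agents, the agent columns become NULL. Walk through each ticket:
  - ticket 1 (Slow page load): agent_id=2 -> matches Jack
  - ticket 2 (Off by one): agent_id=2 -> matches Jack
  - ticket 3 (Race condition): agent_id=4 -> matches Ivan
  - ticket 4 (Login fails): agent_id=2 -> matches Jack
  - ticket 5 (Wrong timezone): agent_id=NULL, no match -> kept with NULL
All 5 rows appear; 1 has NULL agent.

SQL:
SELECT a.title, b.name AS agent
FROM tickets a
LEFT JOIN agents b ON a.agent_id = b.id

Result:
title          | agent
---------------+------
Slow page load | Jack 
Off by one     | Jack 
Race condition | Ivan 
Login fails    | Jack 
Wrong timezone | NULL 


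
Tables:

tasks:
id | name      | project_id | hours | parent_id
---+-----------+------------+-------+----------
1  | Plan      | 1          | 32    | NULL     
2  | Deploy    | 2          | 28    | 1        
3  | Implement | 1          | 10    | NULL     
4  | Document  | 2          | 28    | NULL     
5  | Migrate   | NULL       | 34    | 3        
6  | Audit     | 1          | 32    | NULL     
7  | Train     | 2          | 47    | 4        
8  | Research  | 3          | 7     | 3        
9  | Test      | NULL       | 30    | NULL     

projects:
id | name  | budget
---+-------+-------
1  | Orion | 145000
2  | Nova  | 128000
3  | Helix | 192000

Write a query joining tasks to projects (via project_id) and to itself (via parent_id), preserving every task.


Two LEFT JOINs from the same base table tasks: one to projects via project_id, one to tasks itself via parent_id. Both are LEFT so every task is preserved.
Match against projects:
  - task 1 (Plan): project_id=1 -> matches Orion
  - task 2 (Deploy): project_id=2 -> matches Nova
  - task 3 (Implement): project_id=1 -> matches Orion
  - task 4 (Document): project_id=2 -> matches Nova
  - task 5 (Migrate): project_id=NULL, no match -> kept with NULL
  - task 6 (Audit): project_id=1 -> matches Orion
  - task 7 (Train): project_id=2 -> matches Nova
  - task 8 (Research): project_id=3 -> matches Helix
  - task 9 (Test): project_id=NULL, no match -> kept with NULL
Match against tasks (self):
  - task 1 (Plan): parent_id=NULL -> NULL
  - task 2 (Deploy): parent_id=1 -> Plan
  - task 3 (Implement): parent_id=NULL -> NULL
  - task 4 (Document): parent_id=NULL -> NULL
  - task 5 (Migrate): parent_id=3 -> Implement
  - task 6 (Audit): parent_id=NULL -> NULL
  - task 7 (Train): parent_id=4 -> Document
  - task 8 (Research): parent_id=3 -> Implement
  - task 9 (Test): parent_id=NULL -> NULL

SQL:
SELECT a.name, b.name AS project, c.name AS parent
FROM tasks a
LEFT JOIN projects b ON a.project_id = b.id
LEFT JOIN tasks c ON a.parent_id = c.id

Result:
name      | project | parent   
----------+---------+----------
Plan      | Orion   | NULL     
Deploy    | Nova    | Plan     
Implement | Orion   | NULL     
Document  | Nova    | NULL     
Migrate   | NULL    | Implement
Audit     | Orion   | NULL     
Train     | Nova    | Document 
Research  | Helix   | Implement
Test      | NULL    | NULL     


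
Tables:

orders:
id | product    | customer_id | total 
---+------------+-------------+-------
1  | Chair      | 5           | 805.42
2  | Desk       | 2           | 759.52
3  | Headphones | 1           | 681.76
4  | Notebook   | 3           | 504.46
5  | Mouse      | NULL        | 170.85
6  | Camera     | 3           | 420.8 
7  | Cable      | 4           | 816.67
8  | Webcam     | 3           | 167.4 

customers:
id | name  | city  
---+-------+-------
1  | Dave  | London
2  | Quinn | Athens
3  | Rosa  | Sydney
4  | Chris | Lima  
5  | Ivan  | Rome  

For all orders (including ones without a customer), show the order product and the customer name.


LEFT JOIN keeps every row from orders (the left table); where customer_id has no match in customers, the customer columns become NULL. Walk through each order:
  - order 1 (Chair): customer_id=5 -> matches Ivan
  - order 2 (Desk): customer_id=2 -> matches Quinn
  - order 3 (Headphones): customer_id=1 -> matches Dave
  - order 4 (Notebook): customer_id=3 -> matches Rosa
  - order 5 (Mouse): customer_id=NULL, no match -> kept with NULL
  - order 6 (Camera): customer_id=3 -> matches Rosa
  - order 7 (Cable): customer_id=4 -> matches Chris
  - order 8 (Webcam): customer_id=3 -> matches Rosa
All 8 rows appear; 1 has NULL customer.

SQL:
SELECT a.product, b.name AS customer
FROM orders a
LEFT JOIN customers b ON a.customer_id = b.id

Result:
product    | customer
-----------+---------
Chair      | Ivan    
Desk       | Quinn   
Headphones | Dave    
Notebook   | Rosa    
Mouse      | NULL    
Camera     | Rosa    
Cable      | Chris   
Webcam     | Rosa    


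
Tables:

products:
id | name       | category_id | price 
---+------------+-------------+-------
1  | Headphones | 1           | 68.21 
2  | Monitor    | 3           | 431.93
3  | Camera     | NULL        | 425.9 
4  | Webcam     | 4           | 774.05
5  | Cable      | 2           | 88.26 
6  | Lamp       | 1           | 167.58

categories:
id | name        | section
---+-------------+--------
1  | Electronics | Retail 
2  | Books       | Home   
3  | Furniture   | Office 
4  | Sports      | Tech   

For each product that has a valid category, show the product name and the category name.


INNER JOIN keeps only products rows whose category_id matches an id in categories. Walk through each product:
  - product 1 (Headphones): category_id=1 -> matches Electronics
  - product 2 (Monitor): category_id=3 -> matches Furniture
  - product 3 (Camera): category_id=NULL, no match -> dropped
  - product 4 (Webcam): category_id=4 -> matches Sports
  - product 5 (Cable): category_id=2 -> matches Books
  - product 6 (Lamp): category_id=1 -> matches Electronics
So 1 of 6 rows is dropped.

SQL:
SELECT a.name, b.name AS category
FROM products a
INNER JOIN categories b ON a.category_id = b.id

Result:
name       | category   
-----------+------------
Headphones | Electronics
Monitor    | Furniture  
Webcam     | Sports     
Cable      | Books      
Lamp       | Electronics


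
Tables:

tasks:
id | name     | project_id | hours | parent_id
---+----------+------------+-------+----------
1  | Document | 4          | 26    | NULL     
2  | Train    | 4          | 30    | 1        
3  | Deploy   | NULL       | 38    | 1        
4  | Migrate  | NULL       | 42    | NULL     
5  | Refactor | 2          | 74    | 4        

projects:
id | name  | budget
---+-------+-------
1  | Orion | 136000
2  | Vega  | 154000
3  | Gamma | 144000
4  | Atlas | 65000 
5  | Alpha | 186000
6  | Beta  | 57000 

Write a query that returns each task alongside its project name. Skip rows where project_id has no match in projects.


INNER JOIN keeps only tasks rows whose project_id matches an id in projects. Walk through each task:
  - task 1 (Document): project_id=4 -> matches Atlas
  - task 2 (Train): project_id=4 -> matches Atlas
  - task 3 (Deploy): project_id=NULL, no match -> dropped
  - task 4 (Migrate): project_id=NULL, no match -> dropped
  - task 5 (Refactor): project_id=2 -> matches Vega
So 2 of 5 rows are dropped.

SQL:
SELECT a.name, b.name AS project
FROM tasks a
INNER JOIN projects b ON a.project_id = b.id

Result:
name     | project
---------+--------
Document | Atlas  
Train    | Atlas  
Refactor | Vega   


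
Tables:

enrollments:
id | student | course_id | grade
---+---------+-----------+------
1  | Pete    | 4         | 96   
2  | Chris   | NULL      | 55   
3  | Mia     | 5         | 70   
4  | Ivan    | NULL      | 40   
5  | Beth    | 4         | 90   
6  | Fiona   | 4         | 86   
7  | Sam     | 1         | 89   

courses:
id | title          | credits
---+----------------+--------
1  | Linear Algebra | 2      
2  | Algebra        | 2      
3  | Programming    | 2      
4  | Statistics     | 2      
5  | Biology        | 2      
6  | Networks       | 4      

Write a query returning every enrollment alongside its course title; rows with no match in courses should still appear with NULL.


LEFT JOIN keeps every row from enrollments (the left table); where course_id has no match in courses, the course columns become NULL. Walk through each enrollment:
  - enrollment 1 (Pete): course_id=4 -> matches Statistics
  - enrollment 2 (Chris): course_id=NULL, no match -> kept with NULL
  - enrollment 3 (Mia): course_id=5 -> matches Biology
  - enrollment 4 (Ivan): course_id=NULL, no match -> kept with NULL
  - enrollment 5 (Beth): course_id=4 -> matches Statistics
  - enrollment 6 (Fiona): course_id=4 -> matches Statistics
  - enrollment 7 (Sam): course_id=1 -> matches Linear Algebra
All 7 rows appear; 2 have NULL course.

SQL:
SELECT a.student, b.title AS course
FROM enrollments a
LEFT JOIN courses b ON a.course_id = b.id

Result:
student | course        
--------+---------------
Pete    | Statistics    
Chris   | NULL          
Mia     | Biology       
Ivan    | NULL          
Beth    | Statistics    
Fiona   | Statistics    
Sam     | Linear Algebra


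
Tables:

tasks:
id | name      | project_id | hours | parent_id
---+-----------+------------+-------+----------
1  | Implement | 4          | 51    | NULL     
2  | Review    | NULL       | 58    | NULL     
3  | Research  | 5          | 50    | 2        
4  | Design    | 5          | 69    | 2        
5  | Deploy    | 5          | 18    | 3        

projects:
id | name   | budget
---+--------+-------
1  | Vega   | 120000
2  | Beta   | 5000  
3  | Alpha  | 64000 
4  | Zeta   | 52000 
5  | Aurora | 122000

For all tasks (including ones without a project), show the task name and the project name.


LEFT JOIN keeps every row from tasks (the left table); where project_id has no match in projects, the project columns become NULL. Walk through each task:
  - task 1 (Implement): project_id=4 -> matches Zeta
  - task 2 (Review): project_id=NULL, no match -> kept with NULL
  - task 3 (Research): project_id=5 -> matches Aurora
  - task 4 (Design): project_id=5 -> matches Aurora
  - task 5 (Deploy): project_id=5 -> matches Aurora
All 5 rows appear; 1 has NULL project.

SQL:
SELECT a.name, b.name AS project
FROM tasks a
LEFT JOIN projects b ON a.project_id = b.id

Result:
name      | project
----------+--------
Implement | Zeta   
Review    | NULL   
Research  | Aurora 
Design    | Aurora 
Deploy    | Aurora 


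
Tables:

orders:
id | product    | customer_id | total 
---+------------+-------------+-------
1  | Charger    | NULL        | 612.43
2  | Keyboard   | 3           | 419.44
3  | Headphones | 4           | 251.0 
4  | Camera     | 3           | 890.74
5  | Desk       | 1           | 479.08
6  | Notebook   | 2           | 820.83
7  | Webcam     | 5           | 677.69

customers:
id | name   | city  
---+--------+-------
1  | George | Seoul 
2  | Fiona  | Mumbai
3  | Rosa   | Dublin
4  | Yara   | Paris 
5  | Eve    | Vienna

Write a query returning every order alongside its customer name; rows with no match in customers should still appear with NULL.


LEFT JOIN keeps every row from orders (the left table); where customer_id has no match in customers, the customer columns become NULL. Walk through each order:
  - order 1 (Charger): customer_id=NULL, no match -> kept with NULL
  - order 2 (Keyboard): customer_id=3 -> matches Rosa
  - order 3 (Headphones): customer_id=4 -> matches Yara
  - order 4 (Camera): customer_id=3 -> matches Rosa
  - order 5 (Desk): customer_id=1 -> matches George
  - order 6 (Notebook): customer_id=2 -> matches Fiona
  - order 7 (Webcam): customer_id=5 -> matches Eve
All 7 rows appear; 1 has NULL customer.

SQL:
SELECT a.product, b.name AS customer
FROM orders a
LEFT JOIN customers b ON a.customer_id = b.id

Result:
product    | customer
-----------+---------
Charger    | NULL    
Keyboard   | Rosa    
Headphones | Yara    
Camera     | Rosa    
Desk       | George  
Notebook   | Fiona   
Webcam     | Eve     


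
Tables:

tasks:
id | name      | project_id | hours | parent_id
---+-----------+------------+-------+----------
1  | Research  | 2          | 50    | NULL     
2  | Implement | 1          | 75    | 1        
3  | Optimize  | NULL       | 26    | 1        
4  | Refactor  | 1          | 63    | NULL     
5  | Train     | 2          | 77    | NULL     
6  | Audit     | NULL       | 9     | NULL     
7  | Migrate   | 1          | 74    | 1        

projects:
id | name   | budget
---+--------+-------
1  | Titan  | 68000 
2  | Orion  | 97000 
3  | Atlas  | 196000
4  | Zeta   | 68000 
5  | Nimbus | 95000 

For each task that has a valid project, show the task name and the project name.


INNER JOIN keeps only tasks rows whose project_id matches an id in projects. Walk through each task:
  - task 1 (Research): project_id=2 -> matches Orion
  - task 2 (Implement): project_id=1 -> matches Titan
  - task 3 (Optimize): project_id=NULL, no match -> dropped
  - task 4 (Refactor): project_id=1 -> matches Titan
  - task 5 (Train): project_id=2 -> matches Orion
  - task 6 (Audit): project_id=NULL, no match -> dropped
  - task 7 (Migrate): project_id=1 -> matches Titan
So 2 of 7 rows are dropped.

SQL:
SELECT a.name, b.name AS project
FROM tasks a
INNER JOIN projects b ON a.project_id = b.id

Result:
name      | project
----------+--------
Research  | Orion  
Implement | Titan  
Refactor  | Titan  
Train     | Orion  
Migrate   | Titan  


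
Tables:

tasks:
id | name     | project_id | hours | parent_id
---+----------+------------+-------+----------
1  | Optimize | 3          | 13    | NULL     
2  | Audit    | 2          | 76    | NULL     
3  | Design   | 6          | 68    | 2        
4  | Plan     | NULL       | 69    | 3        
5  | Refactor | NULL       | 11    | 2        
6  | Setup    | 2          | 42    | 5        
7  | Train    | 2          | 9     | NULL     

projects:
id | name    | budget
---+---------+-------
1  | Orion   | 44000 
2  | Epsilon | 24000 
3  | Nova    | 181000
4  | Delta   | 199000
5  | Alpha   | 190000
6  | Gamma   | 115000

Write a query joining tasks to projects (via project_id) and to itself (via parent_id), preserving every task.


Two LEFT JOINs from the same base table tasks: one to projects via project_id, one to tasks itself via parent_id. Both are LEFT so every task is preserved.
Match against projects:
  - task 1 (Optimize): project_id=3 -> matches Nova
  - task 2 (Audit): project_id=2 -> matches Epsilon
  - task 3 (Design): project_id=6 -> matches Gamma
  - task 4 (Plan): project_id=NULL, no match -> kept with NULL
  - task 5 (Refactor): project_id=NULL, no match -> kept with NULL
  - task 6 (Setup): project_id=2 -> matches Epsilon
  - task 7 (Train): project_id=2 -> matches Epsilon
Match against tasks (self):
  - task 1 (Optimize): parent_id=NULL -> NULL
  - task 2 (Audit): parent_id=NULL -> NULL
  - task 3 (Design): parent_id=2 -> Audit
  - task 4 (Plan): parent_id=3 -> Design
  - task 5 (Refactor): parent_id=2 -> Audit
  - task 6 (Setup): parent_id=5 -> Refactor
  - task 7 (Train): parent_id=NULL -> NULL

SQL:
SELECT a.name, b.name AS project, c.name AS parent
FROM tasks a
LEFT JOIN projects b ON a.project_id = b.id
LEFT JOIN tasks c ON a.parent_id = c.id

Result:
name     | project | parent  
---------+---------+---------
Optimize | Nova    | NULL    
Audit    | Epsilon | NULL    
Design   | Gamma   | Audit   
Plan     | NULL    | Design  
Refactor | NULL    | Audit   
Setup    | Epsilon | Refactor
Train    | Epsilon | NULL    


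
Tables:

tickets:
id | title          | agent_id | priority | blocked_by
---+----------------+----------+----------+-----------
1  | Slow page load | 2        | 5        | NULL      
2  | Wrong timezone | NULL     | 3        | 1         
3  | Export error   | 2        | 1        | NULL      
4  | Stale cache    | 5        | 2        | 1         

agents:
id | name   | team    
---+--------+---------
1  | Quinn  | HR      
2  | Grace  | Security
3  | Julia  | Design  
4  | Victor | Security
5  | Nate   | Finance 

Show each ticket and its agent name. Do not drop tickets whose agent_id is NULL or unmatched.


LEFT JOIN keeps every row from tickets (the left table); where agent_id has no match in agents, the agent columns become NULL. Walk through each ticket:
  - ticket 1 (Slow page load): agent_id=2 -> matches Grace
  - ticket 2 (Wrong timezone): agent_id=NULL, no match -> kept with NULL
  - ticket 3 (Export error): agent_id=2 -> matches Grace
  - ticket 4 (Stale cache): agent_id=5 -> matches Nate
All 4 rows appear; 1 has NULL agent.

SQL:
SELECT a.title, b.name AS agent
FROM tickets a
LEFT JOIN agents b ON a.agent_id = b.id

Result:
title          | agent
---------------+------
Slow page load | Grace
Wrong timezone | NULL 
Export error   | Grace
Stale cache    | Nate 


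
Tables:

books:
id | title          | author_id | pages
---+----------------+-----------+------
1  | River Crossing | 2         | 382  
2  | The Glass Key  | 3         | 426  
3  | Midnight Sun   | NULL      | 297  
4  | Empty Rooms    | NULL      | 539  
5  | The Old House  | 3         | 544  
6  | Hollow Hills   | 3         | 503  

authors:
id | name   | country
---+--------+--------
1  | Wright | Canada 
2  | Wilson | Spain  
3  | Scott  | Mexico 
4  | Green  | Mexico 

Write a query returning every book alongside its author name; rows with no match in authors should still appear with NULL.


LEFT JOIN keeps every row from books (the left table); where author_id has no match in authors, the author columns become NULL. Walk through each book:
  - book 1 (River Crossing): author_id=2 -> matches Wilson
  - book 2 (The Glass Key): author_id=3 -> matches Scott
  - book 3 (Midnight Sun): author_id=NULL, no match -> kept with NULL
  - book 4 (Empty Rooms): author_id=NULL, no match -> kept with NULL
  - book 5 (The Old House): author_id=3 -> matches Scott
  - book 6 (Hollow Hills): author_id=3 -> matches Scott
All 6 rows appear; 2 have NULL author.

SQL:
SELECT a.title, b.name AS author
FROM books a
LEFT JOIN authors b ON a.author_id = b.id

Result:
title          | author
---------------+-------
River Crossing | Wilson
The Glass Key  | Scott 
Midnight Sun   | NULL  
Empty Rooms    | NULL  
The Old House  | Scott 
Hollow Hills   | Scott 


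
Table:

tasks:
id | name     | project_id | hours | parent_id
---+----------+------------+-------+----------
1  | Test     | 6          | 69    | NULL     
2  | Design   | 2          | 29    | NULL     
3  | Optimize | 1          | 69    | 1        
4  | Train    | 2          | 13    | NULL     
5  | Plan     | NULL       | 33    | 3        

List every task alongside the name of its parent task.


This is a self-join: tasks is joined to a second copy of itself, matching each row's parent_id to another row's id. Use LEFT JOIN so rows with parent_id=NULL are kept.
  - task 1 (Test): parent_id=NULL -> NULL
  - task 2 (Design): parent_id=NULL -> NULL
  - task 3 (Optimize): parent_id=1 -> Test
  - task 4 (Train): parent_id=NULL -> NULL
  - task 5 (Plan): parent_id=3 -> Optimize

SQL:
SELECT a.name AS item, b.name AS parent
FROM tasks a
LEFT JOIN tasks b ON a.parent_id = b.id

Result:
item     | parent  
---------+---------
Test     | NULL    
Design   | NULL    
Optimize | Test    
Train    | NULL    
Plan     | Optimize


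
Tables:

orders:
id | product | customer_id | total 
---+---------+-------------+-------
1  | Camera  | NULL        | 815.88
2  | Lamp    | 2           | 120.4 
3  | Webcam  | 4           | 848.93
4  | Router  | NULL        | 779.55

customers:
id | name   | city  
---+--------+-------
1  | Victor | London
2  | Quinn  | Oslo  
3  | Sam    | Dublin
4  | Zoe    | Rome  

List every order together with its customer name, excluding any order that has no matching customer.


INNER JOIN keeps only orders rows whose customer_id matches an id in customers. Walk through each order:
  - order 1 (Camera): customer_id=NULL, no match -> dropped
  - order 2 (Lamp): customer_id=2 -> matches Quinn
  - order 3 (Webcam): customer_id=4 -> matches Zoe
  - order 4 (Router): customer_id=NULL, no match -> dropped
So 2 of 4 rows are dropped.

SQL:
SELECT a.product, b.name AS customer
FROM orders a
INNER JOIN customers b ON a.customer_id = b.id

Result:
product | customer
--------+---------
Lamp    | Quinn   
Webcam  | Zoe     


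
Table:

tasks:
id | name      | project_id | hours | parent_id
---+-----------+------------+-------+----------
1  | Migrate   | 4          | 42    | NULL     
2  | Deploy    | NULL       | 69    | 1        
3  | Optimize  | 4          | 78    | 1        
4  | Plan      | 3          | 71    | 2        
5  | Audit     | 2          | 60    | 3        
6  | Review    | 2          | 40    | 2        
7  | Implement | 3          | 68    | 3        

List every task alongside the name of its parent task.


This is a self-join: tasks is joined to a second copy of itself, matching each row's parent_id to another row's id. Use LEFT JOIN so rows with parent_id=NULL are kept.
  - task 1 (Migrate): parent_id=NULL -> NULL
  - task 2 (Deploy): parent_id=1 -> Migrate
  - task 3 (Optimize): parent_id=1 -> Migrate
  - task 4 (Plan): parent_id=2 -> Deploy
  - task 5 (Audit): parent_id=3 -> Optimize
  - task 6 (Review): parent_id=2 -> Deploy
  - task 7 (Implement): parent_id=3 -> Optimize

SQL:
SELECT a.name AS item, b.name AS parent
FROM tasks a
LEFT JOIN tasks b ON a.parent_id = b.id

Result:
item      | parent  
----------+---------
Migrate   | NULL    
Deploy    | Migrate 
Optimize  | Migrate 
Plan      | Deploy  
Audit     | Optimize
Review    | Deploy  
Implement | Optimize


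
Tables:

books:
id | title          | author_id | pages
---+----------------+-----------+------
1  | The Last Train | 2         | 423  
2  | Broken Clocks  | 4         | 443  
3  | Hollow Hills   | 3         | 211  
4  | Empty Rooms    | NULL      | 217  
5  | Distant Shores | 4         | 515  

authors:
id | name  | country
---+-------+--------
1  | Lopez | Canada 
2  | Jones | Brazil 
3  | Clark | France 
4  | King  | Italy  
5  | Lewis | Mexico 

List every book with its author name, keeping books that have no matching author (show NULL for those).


LEFT JOIN keeps every row from books (the left table); where author_id has no match in authors, the author columns become NULL. Walk through each book:
  - book 1 (The Last Train): author_id=2 -> matches Jones
  - book 2 (Broken Clocks): author_id=4 -> matches King
  - book 3 (Hollow Hills): author_id=3 -> matches Clark
  - book 4 (Empty Rooms): author_id=NULL, no match -> kept with NULL
  - book 5 (Distant Shores): author_id=4 -> matches King
All 5 rows appear; 1 has NULL author.

SQL:
SELECT a.title, b.name AS author
FROM books a
LEFT JOIN authors b ON a.author_id = b.id

Result:
title          | author
---------------+-------
The Last Train | Jones 
Broken Clocks  | King  
Hollow Hills   | Clark 
Empty Rooms    | NULL  
Distant Shores | King  


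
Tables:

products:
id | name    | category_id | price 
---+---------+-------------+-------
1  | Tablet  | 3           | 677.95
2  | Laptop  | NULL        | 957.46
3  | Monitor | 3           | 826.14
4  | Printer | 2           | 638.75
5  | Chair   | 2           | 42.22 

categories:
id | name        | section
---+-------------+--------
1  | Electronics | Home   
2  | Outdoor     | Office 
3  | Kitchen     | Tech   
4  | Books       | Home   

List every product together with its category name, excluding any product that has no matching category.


INNER JOIN keeps only products rows whose category_id matches an id in categories. Walk through each product:
  - product 1 (Tablet): category_id=3 -> matches Kitchen
  - product 2 (Laptop): category_id=NULL, no match -> dropped
  - product 3 (Monitor): category_id=3 -> matches Kitchen
  - product 4 (Printer): category_id=2 -> matches Outdoor
  - product 5 (Chair): category_id=2 -> matches Outdoor
So 1 of 5 rows is dropped.

SQL:
SELECT a.name, b.name AS category
FROM products a
INNER JOIN categories b ON a.category_id = b.id

Result:
name    | category
--------+---------
Tablet  | Kitchen 
Monitor | Kitchen 
Printer | Outdoor 
Chair   | Outdoor 


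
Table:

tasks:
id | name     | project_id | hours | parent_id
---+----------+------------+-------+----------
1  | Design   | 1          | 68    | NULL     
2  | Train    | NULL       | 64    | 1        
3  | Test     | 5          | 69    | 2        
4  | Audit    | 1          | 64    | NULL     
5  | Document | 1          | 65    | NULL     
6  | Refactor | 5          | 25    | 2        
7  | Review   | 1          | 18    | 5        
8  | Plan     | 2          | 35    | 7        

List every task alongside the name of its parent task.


This is a self-join: tasks is joined to a second copy of itself, matching each row's parent_id to another row's id. Use LEFT JOIN so rows with parent_id=NULL are kept.
  - task 1 (Design): parent_id=NULL -> NULL
  - task 2 (Train): parent_id=1 -> Design
  - task 3 (Test): parent_id=2 -> Train
  - task 4 (Audit): parent_id=NULL -> NULL
  - task 5 (Document): parent_id=NULL -> NULL
  - task 6 (Refactor): parent_id=2 -> Train
  - task 7 (Review): parent_id=5 -> Document
  - task 8 (Plan): parent_id=7 -> Review

SQL:
SELECT a.name AS item, b.name AS parent
FROM tasks a
LEFT JOIN tasks b ON a.parent_id = b.id

Result:
item     | parent  
---------+---------
Design   | NULL    
Train    | Design  
Test     | Train   
Audit    | NULL    
Document | NULL    
Refactor | Train   
Review   | Document
Plan     | Review  


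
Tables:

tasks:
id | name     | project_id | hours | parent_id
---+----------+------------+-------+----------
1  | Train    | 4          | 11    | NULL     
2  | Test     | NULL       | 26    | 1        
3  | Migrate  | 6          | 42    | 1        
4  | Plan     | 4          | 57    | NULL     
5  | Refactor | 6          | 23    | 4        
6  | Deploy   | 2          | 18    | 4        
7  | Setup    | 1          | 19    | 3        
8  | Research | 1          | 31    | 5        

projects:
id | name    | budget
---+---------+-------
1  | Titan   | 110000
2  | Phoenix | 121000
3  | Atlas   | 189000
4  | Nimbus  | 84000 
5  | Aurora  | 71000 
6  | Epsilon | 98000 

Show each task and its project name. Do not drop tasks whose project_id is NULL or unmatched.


LEFT JOIN keeps every row from tasks (the left table); where project_id has no match in projects, the project columns become NULL. Walk through each task:
  - task 1 (Train): project_id=4 -> matches Nimbus
  - task 2 (Test): project_id=NULL, no match -> kept with NULL
  - task 3 (Migrate): project_id=6 -> matches Epsilon
  - task 4 (Plan): project_id=4 -> matches Nimbus
  - task 5 (Refactor): project_id=6 -> matches Epsilon
  - task 6 (Deploy): project_id=2 -> matches Phoenix
  - task 7 (Setup): project_id=1 -> matches Titan
  - task 8 (Research): project_id=1 -> matches Titan
All 8 rows appear; 1 has NULL project.

SQL:
SELECT a.name, b.name AS project
FROM tasks a
LEFT JOIN projects b ON a.project_id = b.id

Result:
name     | project
---------+--------
Train    | Nimbus 
Test     | NULL   
Migrate  | Epsilon
Plan     | Nimbus 
Refactor | Epsilon
Deploy   | Phoenix
Setup    | Titan  
Research | Titan  


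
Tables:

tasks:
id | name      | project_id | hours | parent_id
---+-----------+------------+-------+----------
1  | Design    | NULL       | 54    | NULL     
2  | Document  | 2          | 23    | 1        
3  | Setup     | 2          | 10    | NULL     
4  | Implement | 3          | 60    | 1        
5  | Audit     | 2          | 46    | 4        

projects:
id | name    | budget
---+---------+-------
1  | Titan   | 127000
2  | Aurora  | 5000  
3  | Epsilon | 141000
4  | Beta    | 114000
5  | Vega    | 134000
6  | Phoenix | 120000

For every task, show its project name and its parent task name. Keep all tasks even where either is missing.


Two LEFT JOINs from the same base table tasks: one to projects via project_id, one to tasks itself via parent_id. Both are LEFT so every task is preserved.
Match against projects:
  - task 1 (Design): project_id=NULL, no match -> kept with NULL
  - task 2 (Document): project_id=2 -> matches Aurora
  - task 3 (Setup): project_id=2 -> matches Aurora
  - task 4 (Implement): project_id=3 -> matches Epsilon
  - task 5 (Audit): project_id=2 -> matches Aurora
Match against tasks (self):
  - task 1 (Design): parent_id=NULL -> NULL
  - task 2 (Document): parent_id=1 -> Design
  - task 3 (Setup): parent_id=NULL -> NULL
  - task 4 (Implement): parent_id=1 -> Design
  - task 5 (Audit): parent_id=4 -> Implement

SQL:
SELECT a.name, b.name AS project, c.name AS parent
FROM tasks a
LEFT JOIN projects b ON a.project_id = b.id
LEFT JOIN tasks c ON a.parent_id = c.id

Result:
name      | project | parent   
----------+---------+----------
Design    | NULL    | NULL     
Document  | Aurora  | Design   
Setup     | Aurora  | NULL     
Implement | Epsilon | Design   
Audit     | Aurora  | Implement


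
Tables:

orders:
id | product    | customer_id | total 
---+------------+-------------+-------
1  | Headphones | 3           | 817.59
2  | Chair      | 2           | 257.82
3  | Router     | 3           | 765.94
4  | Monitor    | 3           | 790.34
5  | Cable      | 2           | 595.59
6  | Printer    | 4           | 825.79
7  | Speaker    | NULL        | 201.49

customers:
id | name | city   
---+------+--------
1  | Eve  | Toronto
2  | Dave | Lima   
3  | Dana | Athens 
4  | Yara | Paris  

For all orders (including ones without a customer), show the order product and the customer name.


LEFT JOIN keeps every row from orders (the left table); where customer_id has no match in customers, the customer columns become NULL. Walk through each order:
  - order 1 (Headphones): customer_id=3 -> matches Dana
  - order 2 (Chair): customer_id=2 -> matches Dave
  - order 3 (Router): customer_id=3 -> matches Dana
  - order 4 (Monitor): customer_id=3 -> matches Dana
  - order 5 (Cable): customer_id=2 -> matches Dave
  - order 6 (Printer): customer_id=4 -> matches Yara
  - order 7 (Speaker): customer_id=NULL, no match -> kept with NULL
All 7 rows appear; 1 has NULL customer.

SQL:
SELECT a.product, b.name AS customer
FROM orders a
LEFT JOIN customers b ON a.customer_id = b.id

Result:
product    | customer
-----------+---------
Headphones | Dana    
Chair      | Dave    
Router     | Dana    
Monitor    | Dana    
Cable      | Dave    
Printer    | Yara    
Speaker    | NULL    


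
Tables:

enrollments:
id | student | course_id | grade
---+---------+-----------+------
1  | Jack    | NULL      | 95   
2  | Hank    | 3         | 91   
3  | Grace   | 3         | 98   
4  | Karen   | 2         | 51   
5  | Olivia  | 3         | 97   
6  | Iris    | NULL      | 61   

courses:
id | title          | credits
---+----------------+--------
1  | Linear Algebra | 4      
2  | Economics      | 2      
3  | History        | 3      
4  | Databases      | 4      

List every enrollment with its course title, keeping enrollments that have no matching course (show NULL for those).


LEFT JOIN keeps every row from enrollments (the left table); where course_id has no match in courses, the course columns become NULL. Walk through each enrollment:
  - enrollment 1 (Jack): course_id=NULL, no match -> kept with NULL
  - enrollment 2 (Hank): course_id=3 -> matches History
  - enrollment 3 (Grace): course_id=3 -> matches History
  - enrollment 4 (Karen): course_id=2 -> matches Economics
  - enrollment 5 (Olivia): course_id=3 -> matches History
  - enrollment 6 (Iris): course_id=NULL, no match -> kept with NULL
All 6 rows appear; 2 have NULL course.

SQL:
SELECT a.student, b.title AS course
FROM enrollments a
LEFT JOIN courses b ON a.course_id = b.id

Result:
student | course   
--------+----------
Jack    | NULL     
Hank    | History  
Grace   | History  
Karen   | Economics
Olivia  | History  
Iris    | NULL     


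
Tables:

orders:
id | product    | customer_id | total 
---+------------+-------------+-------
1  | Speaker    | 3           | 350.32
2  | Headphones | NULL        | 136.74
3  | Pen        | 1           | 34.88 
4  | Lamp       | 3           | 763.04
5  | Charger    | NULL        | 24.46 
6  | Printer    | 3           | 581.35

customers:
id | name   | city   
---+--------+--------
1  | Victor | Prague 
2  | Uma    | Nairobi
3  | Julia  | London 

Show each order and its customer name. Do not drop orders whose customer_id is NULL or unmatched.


LEFT JOIN keeps every row from orders (the left table); where customer_id has no match in customers, the customer columns become NULL. Walk through each order:
  - order 1 (Speaker): customer_id=3 -> matches Julia
  - order 2 (Headphones): customer_id=NULL, no match -> kept with NULL
  - order 3 (Pen): customer_id=1 -> matches Victor
  - order 4 (Lamp): customer_id=3 -> matches Julia
  - order 5 (Charger): customer_id=NULL, no match -> kept with NULL
  - order 6 (Printer): customer_id=3 -> matches Julia
All 6 rows appear; 2 have NULL customer.

SQL:
SELECT a.product, b.name AS customer
FROM orders a
LEFT JOIN customers b ON a.customer_id = b.id

Result:
product    | customer
-----------+---------
Speaker    | Julia   
Headphones | NULL    
Pen        | Victor  
Lamp       | Julia   
Charger    | NULL    
Printer    | Julia   


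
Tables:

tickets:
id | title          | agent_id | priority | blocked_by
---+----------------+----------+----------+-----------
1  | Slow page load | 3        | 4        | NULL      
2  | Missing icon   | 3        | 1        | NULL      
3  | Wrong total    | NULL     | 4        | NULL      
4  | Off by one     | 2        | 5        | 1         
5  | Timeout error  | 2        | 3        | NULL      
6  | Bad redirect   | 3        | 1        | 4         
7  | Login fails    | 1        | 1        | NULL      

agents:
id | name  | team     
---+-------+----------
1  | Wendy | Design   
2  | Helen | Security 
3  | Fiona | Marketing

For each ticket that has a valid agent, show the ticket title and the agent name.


INNER JOIN keeps only tickets rows whose agent_id matches an id in agents. Walk through each ticket:
  - ticket 1 (Slow page load): agent_id=3 -> matches Fiona
  - ticket 2 (Missing icon): agent_id=3 -> matches Fiona
  - ticket 3 (Wrong total): agent_id=NULL, no match -> dropped
  - ticket 4 (Off by one): agent_id=2 -> matches Helen
  - ticket 5 (Timeout error): agent_id=2 -> matches Helen
  - ticket 6 (Bad redirect): agent_id=3 -> matches Fiona
  - ticket 7 (Login fails): agent_id=1 -> matches Wendy
So 1 of 7 rows is dropped.

SQL:
SELECT a.title, b.name AS agent
FROM tickets a
INNER JOIN agents b ON a.agent_id = b.id

Result:
title          | agent
---------------+------
Slow page load | Fiona
Missing icon   | Fiona
Off by one     | Helen
Timeout error  | Helen
Bad redirect   | Fiona
Login fails    | Wendy


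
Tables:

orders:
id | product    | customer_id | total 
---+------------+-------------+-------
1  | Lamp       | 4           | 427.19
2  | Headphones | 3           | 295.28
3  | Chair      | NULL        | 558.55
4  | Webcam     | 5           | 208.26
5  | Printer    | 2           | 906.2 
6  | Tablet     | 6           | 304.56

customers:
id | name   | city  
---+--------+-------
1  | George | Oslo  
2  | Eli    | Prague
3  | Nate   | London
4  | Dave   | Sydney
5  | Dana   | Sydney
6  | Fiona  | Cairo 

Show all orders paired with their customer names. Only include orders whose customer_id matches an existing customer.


INNER JOIN keeps only orders rows whose customer_id matches an id in customers. Walk through each order:
  - order 1 (Lamp): customer_id=4 -> matches Dave
  - order 2 (Headphones): customer_id=3 -> matches Nate
  - order 3 (Chair): customer_id=NULL, no match -> dropped
  - order 4 (Webcam): customer_id=5 -> matches Dana
  - order 5 (Printer): customer_id=2 -> matches Eli
  - order 6 (Tablet): customer_id=6 -> matches Fiona
So 1 of 6 rows is dropped.

SQL:
SELECT a.product, b.name AS customer
FROM orders a
INNER JOIN customers b ON a.customer_id = b.id

Result:
product    | customer
-----------+---------
Lamp       | Dave    
Headphones | Nate    
Webcam     | Dana    
Printer    | Eli     
Tablet     | Fiona   


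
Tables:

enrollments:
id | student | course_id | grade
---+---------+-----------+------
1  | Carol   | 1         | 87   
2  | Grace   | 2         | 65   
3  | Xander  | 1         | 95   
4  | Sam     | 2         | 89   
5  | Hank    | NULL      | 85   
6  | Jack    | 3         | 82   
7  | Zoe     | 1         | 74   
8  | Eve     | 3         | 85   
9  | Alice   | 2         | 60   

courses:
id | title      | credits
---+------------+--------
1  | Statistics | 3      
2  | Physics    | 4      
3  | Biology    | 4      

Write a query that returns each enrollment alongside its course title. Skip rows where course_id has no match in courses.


INNER JOIN keeps only enrollments rows whose course_id matches an id in courses. Walk through each enrollment:
  - enrollment 1 (Carol): course_id=1 -> matches Statistics
  - enrollment 2 (Grace): course_id=2 -> matches Physics
  - enrollment 3 (Xander): course_id=1 -> matches Statistics
  - enrollment 4 (Sam): course_id=2 -> matches Physics
  - enrollment 5 (Hank): course_id=NULL, no match -> dropped
  - enrollment 6 (Jack): course_id=3 -> matches Biology
  - enrollment 7 (Zoe): course_id=1 -> matches Statistics
  - enrollment 8 (Eve): course_id=3 -> matches Biology
  - enrollment 9 (Alice): course_id=2 -> matches Physics
So 1 of 9 rows is dropped.

SQL:
SELECT a.student, b.title AS course
FROM enrollments a
INNER JOIN courses b ON a.course_id = b.id

Result:
student | course    
--------+-----------
Carol   | Statistics
Grace   | Physics   
Xander  | Statistics
Sam     | Physics   
Jack    | Biology   
Zoe     | Statistics
Eve     | Biology   
Alice   | Physics   


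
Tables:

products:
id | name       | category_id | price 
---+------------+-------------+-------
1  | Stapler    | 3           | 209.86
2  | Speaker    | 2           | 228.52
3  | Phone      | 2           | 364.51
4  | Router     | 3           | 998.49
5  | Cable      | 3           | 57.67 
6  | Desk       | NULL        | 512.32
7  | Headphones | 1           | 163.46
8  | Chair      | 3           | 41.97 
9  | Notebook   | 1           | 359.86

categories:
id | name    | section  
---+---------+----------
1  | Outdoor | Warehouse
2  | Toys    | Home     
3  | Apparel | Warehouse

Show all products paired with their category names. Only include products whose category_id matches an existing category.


INNER JOIN keeps only products rows whose category_id matches an id in categories. Walk through each product:
  - product 1 (Stapler): category_id=3 -> matches Apparel
  - product 2 (Speaker): category_id=2 -> matches Toys
  - product 3 (Phone): category_id=2 -> matches Toys
  - product 4 (Router): category_id=3 -> matches Apparel
  - product 5 (Cable): category_id=3 -> matches Apparel
  - product 6 (Desk): category_id=NULL, no match -> dropped
  - product 7 (Headphones): category_id=1 -> matches Outdoor
  - product 8 (Chair): category_id=3 -> matches Apparel
  - product 9 (Notebook): category_id=1 -> matches Outdoor
So 1 of 9 rows is dropped.

SQL:
SELECT a.name, b.name AS category
FROM products a
INNER JOIN categories b ON a.category_id = b.id

Result:
name       | category
-----------+---------
Stapler    | Apparel 
Speaker    | Toys    
Phone      | Toys    
Router     | Apparel 
Cable      | Apparel 
Headphones | Outdoor 
Chair      | Apparel 
Notebook   | Outdoor 
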